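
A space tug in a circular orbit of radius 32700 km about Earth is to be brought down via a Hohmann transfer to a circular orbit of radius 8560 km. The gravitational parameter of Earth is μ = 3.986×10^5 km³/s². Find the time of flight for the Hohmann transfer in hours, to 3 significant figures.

t = 4.10 hours

The Hohmann ellipse has a_t = (r₁ + r₂)/2 = 20630 km.
By Kepler's third law the transfer-orbit period is T = 2π√(a_t³/μ), so t = T/2 = 14745 s.
Converting: 14745 s ÷ 3600 s/hour = 4.10 hours.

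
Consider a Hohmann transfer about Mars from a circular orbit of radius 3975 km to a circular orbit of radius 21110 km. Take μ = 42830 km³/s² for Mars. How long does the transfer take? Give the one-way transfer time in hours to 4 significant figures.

Transfer-ellipse semi-major axis a_t = (r₁ + r₂)/2 = (3975 + 21110)/2 = 12542.5 km.
By Kepler's third law the transfer-orbit period is T = 2π√(a_t³/μ), so t = T/2 = 21323 s.
Converting: 21323 s ÷ 3600 s/hour = 5.923 hours.

t = 5.923 hours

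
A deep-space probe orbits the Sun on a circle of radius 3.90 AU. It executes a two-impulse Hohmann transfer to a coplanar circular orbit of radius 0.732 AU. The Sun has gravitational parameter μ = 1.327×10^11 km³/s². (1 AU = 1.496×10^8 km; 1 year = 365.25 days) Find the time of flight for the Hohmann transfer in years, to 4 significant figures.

t = 1.762 years

In km: r₁ = 3.90 × 1.496×10^8 = 5.8344×10^8 km; r₂ = 0.732 × 1.496×10^8 = 1.095072×10^8 km.
Transfer-ellipse semi-major axis a_t = (r₁ + r₂)/2 = (5.8344×10^8 + 1.095072×10^8)/2 = 3.464736×10^8 km.
Half the transfer-orbit period gives t = π√(a_t³/μ) = 5.562×10^7 s.
Converting: 5.562×10^7 s ÷ 3.15576×10^7 s/year (365.25 × 86400) = 1.762 years.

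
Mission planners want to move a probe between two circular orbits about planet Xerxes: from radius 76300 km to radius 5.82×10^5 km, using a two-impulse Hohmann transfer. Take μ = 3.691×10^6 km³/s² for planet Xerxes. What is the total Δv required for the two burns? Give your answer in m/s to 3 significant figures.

Δv = 3600 m/s

Transfer-ellipse semi-major axis a_t = (r₁ + r₂)/2 = (76300 + 5.820×10^5)/2 = 3.2915×10^5 km.
Circular speed at r₁: v₁ = √(μ/r₁) = √(3.691×10^6/76300) = 6.9552 km/s.
On the transfer ellipse at r₁, vis-viva equation gives v_p = √[μ(2/r₁ − 1/a_t)] = 9.2486 km/s.
First burn Δv₁ = |v_p − v₁| = 2.293 km/s.
At r₂, v₂ = √(μ/r₂) = 2.518 km/s.
Transfer-orbit speed at r₂: v_a = √[μ(2/r₂ − 1/a_t)] = 1.212 km/s.
Second burn Δv₂ = |v₂ − v_a| = 1.306 km/s.
Total Δv = Δv₁ + Δv₂ = 3.599 km/s.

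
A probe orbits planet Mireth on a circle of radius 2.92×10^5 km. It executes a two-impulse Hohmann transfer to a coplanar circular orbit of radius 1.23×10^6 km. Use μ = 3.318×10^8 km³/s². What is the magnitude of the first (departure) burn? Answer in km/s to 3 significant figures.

The Hohmann ellipse has a_t = (r₁ + r₂)/2 = 7.610×10^5 km.
On the circular orbit at r = 2.920×10^5 km, v_c = √(μ/r) = 33.7091 km/s.
Transfer-orbit speed at the same r (vis-viva, a = a_t): v_t = √[μ(2/r − 1/a_t)] = 42.8555 km/s.
Δv₁ = |v_t − v_c| = |42.8555 − 33.7091| = 9.146 km/s.

Δv₁ = 9.15 km/s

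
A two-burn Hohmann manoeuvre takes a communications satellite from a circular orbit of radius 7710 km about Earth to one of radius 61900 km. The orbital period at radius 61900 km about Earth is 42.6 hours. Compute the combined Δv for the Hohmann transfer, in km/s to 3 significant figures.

From Kepler's third law T² = 4π²r³/μ at r = 61900 km, T = 42.6 hours = 42.6 × 3600 s = 1.5336×10^5 s: μ = 4π²r³/T² = 3.98114×10^5 km³/s².
Transfer-ellipse semi-major axis a_t = (r₁ + r₂)/2 = (7710 + 61900)/2 = 34805 km.
Circular speed at r₁: v₁ = √(μ/r₁) = √(3.98114×10^5/7710) = 7.1858 km/s.
Transfer-orbit speed at r₁ (vis-viva equation): v_p = √[μ(2/r₁ − 1/a_t)] = 9.5830 km/s.
First burn Δv₁ = |v_p − v₁| = 2.3972 km/s.
Circular speed at r₂: v₂ = √(μ/r₂) = 2.53605 km/s.
Transfer-orbit speed at r₂: v_a = √[μ(2/r₂ − 1/a_t)] = 1.19362 km/s.
Second burn Δv₂ = |v₂ − v_a| = 1.3424 km/s.
Total Δv = Δv₁ + Δv₂ = 3.740 km/s.

Δv = 3.74 km/s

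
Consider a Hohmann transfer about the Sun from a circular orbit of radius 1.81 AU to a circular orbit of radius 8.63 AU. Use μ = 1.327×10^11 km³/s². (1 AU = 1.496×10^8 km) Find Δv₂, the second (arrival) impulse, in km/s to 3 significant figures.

In km: r₁ = 1.81 × 1.496×10^8 = 2.70776×10^8 km; r₂ = 8.63 × 1.496×10^8 = 1.291048×10^9 km.
The Hohmann ellipse has a_t = (r₁ + r₂)/2 = 7.80912×10^8 km.
Circular speed at r = 1.291048×10^9 km: v_c = √(μ/r) = 10.138 km/s.
Transfer-orbit speed at the same r (vis-viva, a = a_t): v_t = √[μ(2/r − 1/a_t)] = 5.9699 km/s.
Δv₂ = |v_t − v_c| = |5.9699 − 10.138| = 4.168 km/s.

Δv₂ = 4.17 km/s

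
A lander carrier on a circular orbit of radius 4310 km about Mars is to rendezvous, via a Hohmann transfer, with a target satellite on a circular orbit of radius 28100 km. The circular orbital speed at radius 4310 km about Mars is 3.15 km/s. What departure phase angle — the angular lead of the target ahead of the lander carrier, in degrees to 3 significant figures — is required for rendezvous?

From the circular-orbit relation v² = μ/r at r = 4310 km: μ = v²r = (3.15)² × 4310 = 42766.0 km³/s².
Transfer-ellipse semi-major axis a_t = (r₁ + r₂)/2 = (4310 + 28100)/2 = 16205 km.
The half-period of the transfer ellipse is t = π√(a_t³/μ) = 31340 s.
Target angular speed ω₂ = √(μ/r₂³) = 4.390×10^-5 rad/s.
Angle swept by the target during transfer: ω₂·t = 1.3758 rad = 78.83°.
Arrival is 180° from departure on the ellipse, so φ = 180° − 78.83° = 101°.

φ = 101°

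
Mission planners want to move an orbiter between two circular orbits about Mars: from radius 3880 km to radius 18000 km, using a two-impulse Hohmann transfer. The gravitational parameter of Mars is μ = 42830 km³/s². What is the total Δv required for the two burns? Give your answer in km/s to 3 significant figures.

The Hohmann ellipse has a_t = (r₁ + r₂)/2 = 10940 km.
Circular speed at r₁: v₁ = √(μ/r₁) = √(42830/3880) = 3.3224 km/s.
On the transfer ellipse at r₁, vis-viva gives v_p = √[μ(2/r₁ − 1/a_t)] = 4.2617 km/s.
First burn Δv₁ = |v_p − v₁| = 0.9393 km/s.
Circular speed at r₂: v₂ = √(μ/r₂) = 1.5425 km/s.
Transfer-orbit speed at r₂: v_a = √[μ(2/r₂ − 1/a_t)] = 0.91864 km/s.
Second burn Δv₂ = |v₂ − v_a| = 0.6239 km/s.
Total Δv = Δv₁ + Δv₂ = 1.563 km/s.

Δv = 1.56 km/s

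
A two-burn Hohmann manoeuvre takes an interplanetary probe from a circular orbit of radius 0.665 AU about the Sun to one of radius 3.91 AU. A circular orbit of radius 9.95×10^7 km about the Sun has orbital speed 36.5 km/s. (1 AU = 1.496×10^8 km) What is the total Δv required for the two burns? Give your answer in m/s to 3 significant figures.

From the circular-orbit relation v² = μ/r at r = 9.95×10^7 km: μ = v²r = (36.5)² × 9.95×10^7 = 1.32559×10^11 km³/s².
In km: r₁ = 0.665 × 1.496×10^8 = 9.9484×10^7 km; r₂ = 3.91 × 1.496×10^8 = 5.84936×10^8 km.
Transfer-ellipse semi-major axis a_t = (r₁ + r₂)/2 = (9.9484×10^7 + 5.84936×10^8)/2 = 3.4221×10^8 km.
Circular speed at r₁: v₁ = √(μ/r₁) = √(1.32559×10^11/9.9484×10^7) = 36.50 km/s.
On the transfer ellipse at r₁, v² = μ(2/r − 1/a) gives v_p = √[μ(2/r₁ − 1/a_t)] = 47.72 km/s.
First burn Δv₁ = |v_p − v₁| = 11.22 km/s.
Circular speed at r₂: v₂ = √(μ/r₂) = 15.054 km/s.
Transfer-orbit speed at r₂: v_a = √[μ(2/r₂ − 1/a_t)] = 8.1167 km/s.
Second burn Δv₂ = |v₂ − v_a| = 6.937 km/s.
Total Δv = Δv₁ + Δv₂ = 18.16 km/s.

Δv = 18200 m/s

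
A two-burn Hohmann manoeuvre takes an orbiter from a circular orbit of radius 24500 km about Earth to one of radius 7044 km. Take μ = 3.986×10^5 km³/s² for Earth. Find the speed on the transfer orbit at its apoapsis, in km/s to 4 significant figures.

The Hohmann ellipse has a_t = (r₁ + r₂)/2 = 15772 km.
At apoapsis, r = 24500 km.
Vis-viva: v = √[μ(2/r − 1/a_t)] = √[3.986×10^5 × (2/24500 − 1/15772)] = 2.696 km/s.

v = 2.696 km/s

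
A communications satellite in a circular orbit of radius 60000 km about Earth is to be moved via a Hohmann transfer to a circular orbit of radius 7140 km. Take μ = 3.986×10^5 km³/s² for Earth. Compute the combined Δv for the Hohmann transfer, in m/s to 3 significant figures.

Δv = 3910 m/s

Semi-major axis of the transfer orbit: a_t = (60000 + 7140)/2 = 33570 km.
At r₁ the circular-orbit speed is v₁ = √(μ/r₁) = 2.5775 km/s.
Transfer-orbit speed at r₁ (vis-viva equation): v_a = √[μ(2/r₁ − 1/a_t)] = 1.1887 km/s.
First burn Δv₁ = |v_a − v₁| = 1.389 km/s.
At r₂, v₂ = √(μ/r₂) = 7.472 km/s.
Transfer-orbit speed at r₂: v_p = √[μ(2/r₂ − 1/a_t)] = 9.989 km/s.
Second burn Δv₂ = |v₂ − v_p| = 2.517 km/s.
Δv = Δv₁ + Δv₂ = 1.389 + 2.517 = 3.906 km/s.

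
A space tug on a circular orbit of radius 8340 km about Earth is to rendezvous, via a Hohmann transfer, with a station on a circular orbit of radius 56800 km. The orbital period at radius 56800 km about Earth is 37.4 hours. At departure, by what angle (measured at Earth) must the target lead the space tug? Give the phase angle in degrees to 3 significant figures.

φ = 102°

From Kepler's third law T² = 4π²r³/μ at r = 56800 km, T = 37.4 hours = 37.4 × 3600 s = 1.3464×10^5 s: μ = 4π²r³/T² = 3.99077×10^5 km³/s².
Transfer-ellipse semi-major axis a_t = (r₁ + r₂)/2 = (8340 + 56800)/2 = 32570 km.
Transfer time t = π√(a_t³/μ) = 29231 s.
The target's mean motion on its circular orbit is ω₂ = √(μ/r₂³) = 4.6667×10^-5 rad/s.
Angle swept by the target during transfer: ω₂·t = 1.3641 rad = 78.16°.
Arrival is 180° from departure on the ellipse, so φ = 180° − 78.16° = 102°.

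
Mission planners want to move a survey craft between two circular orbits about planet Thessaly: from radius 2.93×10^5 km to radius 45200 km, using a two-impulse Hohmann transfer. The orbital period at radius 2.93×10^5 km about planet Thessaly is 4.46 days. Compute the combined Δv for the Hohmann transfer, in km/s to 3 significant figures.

Δv = 6.16 km/s

From Kepler's third law T² = 4π²r³/μ at r = 2.93×10^5 km, T = 4.46 days = 4.46 × 86400 s = 3.85344×10^5 s: μ = 4π²r³/T² = 6.68752×10^6 km³/s².
The Hohmann ellipse has a_t = (r₁ + r₂)/2 = 1.691×10^5 km.
Circular speed at r₁: v₁ = √(μ/r₁) = √(6.68752×10^6/2.930×10^5) = 4.777 km/s.
On the transfer ellipse at r₁, vis-viva equation gives v_a = √[μ(2/r₁ − 1/a_t)] = 2.470 km/s.
First burn Δv₁ = |v_a − v₁| = 2.307 km/s.
At r₂, v₂ = √(μ/r₂) = 12.1636 km/s.
Transfer-orbit speed at r₂: v_p = √[μ(2/r₂ − 1/a_t)] = 16.0113 km/s.
Second burn Δv₂ = |v₂ − v_p| = 3.848 km/s.
Δv = Δv₁ + Δv₂ = 2.307 + 3.848 = 6.155 km/s.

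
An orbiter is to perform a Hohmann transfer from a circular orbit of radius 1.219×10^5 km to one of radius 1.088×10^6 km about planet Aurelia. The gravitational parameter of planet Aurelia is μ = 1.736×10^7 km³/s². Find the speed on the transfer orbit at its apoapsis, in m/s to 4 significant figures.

The Hohmann ellipse has a_t = (r₁ + r₂)/2 = 6.0495×10^5 km.
The apoapsis of the transfer ellipse is at r = 1.088×10^6 km.
Vis-viva: v = √[μ(2/r − 1/a_t)] = √[1.736×10^7 × (2/1.088×10^6 − 1/6.0495×10^5)] = 1.793 km/s.

v = 1793 m/s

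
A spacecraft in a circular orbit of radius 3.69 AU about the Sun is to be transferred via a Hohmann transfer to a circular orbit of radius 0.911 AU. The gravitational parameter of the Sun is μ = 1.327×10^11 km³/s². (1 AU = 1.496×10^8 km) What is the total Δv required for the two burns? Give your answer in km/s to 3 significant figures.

Δv = 14.1 km/s

In km: r₁ = 3.69 × 1.496×10^8 = 5.52024×10^8 km; r₂ = 0.911 × 1.496×10^8 = 1.362856×10^8 km.
The Hohmann ellipse has a_t = (r₁ + r₂)/2 = 3.441548×10^8 km.
Circular speed at r₁: v₁ = √(μ/r₁) = √(1.327×10^11/5.52024×10^8) = 15.5045 km/s.
On the transfer ellipse at r₁, vis-viva equation gives v_a = √[μ(2/r₁ − 1/a_t)] = 9.75674 km/s.
First burn Δv₁ = |v_a − v₁| = 5.748 km/s.
At r₂, v₂ = √(μ/r₂) = 31.204 km/s.
Transfer-orbit speed at r₂: v_p = √[μ(2/r₂ − 1/a_t)] = 39.520 km/s.
Second burn Δv₂ = |v₂ − v_p| = 8.316 km/s.
Total Δv = Δv₁ + Δv₂ = 14.06 km/s.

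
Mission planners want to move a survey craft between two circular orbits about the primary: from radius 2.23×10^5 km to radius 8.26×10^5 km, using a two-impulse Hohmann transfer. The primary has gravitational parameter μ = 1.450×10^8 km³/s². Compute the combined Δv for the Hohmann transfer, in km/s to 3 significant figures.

Transfer-ellipse semi-major axis a_t = (r₁ + r₂)/2 = (2.230×10^5 + 8.260×10^5)/2 = 5.245×10^5 km.
At r₁ the circular-orbit speed is v₁ = √(μ/r₁) = 25.50 km/s.
On the transfer ellipse at r₁, vis-viva equation gives v_p = √[μ(2/r₁ − 1/a_t)] = 32.00 km/s.
First burn Δv₁ = |v_p − v₁| = 6.500 km/s.
Circular speed at r₂: v₂ = √(μ/r₂) = 13.249 km/s.
Transfer-orbit speed at r₂: v_a = √[μ(2/r₂ − 1/a_t)] = 8.6392 km/s.
Second burn Δv₂ = |v₂ − v_a| = 4.610 km/s.
Δv = Δv₁ + Δv₂ = 6.500 + 4.610 = 11.11 km/s.

Δv = 11.1 km/s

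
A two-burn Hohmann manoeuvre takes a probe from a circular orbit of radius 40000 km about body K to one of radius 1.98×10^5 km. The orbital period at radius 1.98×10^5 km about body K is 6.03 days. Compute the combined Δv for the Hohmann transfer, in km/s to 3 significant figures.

From Kepler's third law T² = 4π²r³/μ at r = 1.98×10^5 km, T = 6.03 days = 6.03 × 86400 s = 5.20992×10^5 s: μ = 4π²r³/T² = 1.12900×10^6 km³/s².
The Hohmann ellipse has a_t = (r₁ + r₂)/2 = 1.190×10^5 km.
Circular speed at r₁: v₁ = √(μ/r₁) = √(1.12900×10^6/40000) = 5.3127 km/s.
Transfer-orbit speed at r₁ (vis-viva equation): v_p = √[μ(2/r₁ − 1/a_t)] = 6.8529 km/s.
First burn Δv₁ = |v_p − v₁| = 1.5402 km/s.
Circular speed at r₂: v₂ = √(μ/r₂) = 2.3879 km/s.
Transfer-orbit speed at r₂: v_a = √[μ(2/r₂ − 1/a_t)] = 1.3844 km/s.
Second burn Δv₂ = |v₂ − v_a| = 1.0035 km/s.
Total Δv = Δv₁ + Δv₂ = 2.544 km/s.

Δv = 2.54 km/s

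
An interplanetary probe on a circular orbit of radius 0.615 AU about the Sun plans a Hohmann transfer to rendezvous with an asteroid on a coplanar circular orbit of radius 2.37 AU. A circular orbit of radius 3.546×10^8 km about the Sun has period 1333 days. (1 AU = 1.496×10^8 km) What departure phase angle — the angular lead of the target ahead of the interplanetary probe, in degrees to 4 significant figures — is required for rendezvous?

From Kepler's third law T² = 4π²r³/μ at r = 3.546×10^8 km, T = 1333 days = 1333 × 86400 s = 1.151712×10^8 s: μ = 4π²r³/T² = 1.32705×10^11 km³/s².
In km: r₁ = 0.615 × 1.496×10^8 = 9.2004×10^7 km; r₂ = 2.37 × 1.496×10^8 = 3.54552×10^8 km.
Semi-major axis of the transfer orbit: a_t = (9.2004×10^7 + 3.54552×10^8)/2 = 2.23278×10^8 km.
The half-period of the transfer ellipse is t = π√(a_t³/μ) = 2.877×10^7 s.
The target's mean motion on its circular orbit is ω₂ = √(μ/r₂³) = 5.457×10^-8 rad/s.
Angle swept by the target during transfer: ω₂·t = 1.570 rad = 89.95°.
The interplanetary probe traverses 180° on the transfer ellipse, so the target must lead by 180° − 89.95° = 90.05°.

φ = 90.05°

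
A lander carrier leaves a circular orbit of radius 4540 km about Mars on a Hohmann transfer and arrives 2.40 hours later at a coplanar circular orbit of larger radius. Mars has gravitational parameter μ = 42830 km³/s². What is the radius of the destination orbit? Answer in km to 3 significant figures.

r₂ = 9200 km

Transfer time t = 2.40 hours = 8640 s, and t = π√(a_t³/μ).
So a_t = (μ t²/π²)^(1/3) = (42830 × (8640)² / π²)^(1/3) = 6867.9 km.
Since a_t = (r₁ + r₂)/2, r₂ = 2a_t − r₁ = 2×6867.9 − 4540 = 9195.8 km.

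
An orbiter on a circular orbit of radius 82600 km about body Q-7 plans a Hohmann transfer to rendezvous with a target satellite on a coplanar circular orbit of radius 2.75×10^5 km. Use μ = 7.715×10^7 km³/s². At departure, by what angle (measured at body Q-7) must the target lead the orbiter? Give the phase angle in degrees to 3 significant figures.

The Hohmann ellipse has a_t = (r₁ + r₂)/2 = 1.788×10^5 km.
Transfer time t = π√(a_t³/μ) = 27040 s.
The target's mean motion on its circular orbit is ω₂ = √(μ/r₂³) = 6.091×10^-5 rad/s.
Angle swept by the target during transfer: ω₂·t = 1.647 rad = 94.37°.
The orbiter traverses 180° on the transfer ellipse, so the target must lead by 180° − 94.37° = 85.6°.

φ = 85.6°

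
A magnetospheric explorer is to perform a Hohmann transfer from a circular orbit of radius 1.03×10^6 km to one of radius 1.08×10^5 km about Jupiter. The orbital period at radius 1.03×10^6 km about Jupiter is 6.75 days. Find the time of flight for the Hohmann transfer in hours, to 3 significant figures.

t = 33.3 hours

From Kepler's third law T² = 4π²r³/μ at r = 1.03×10^6 km, T = 6.75 days = 6.75 × 86400 s = 5.832×10^5 s: μ = 4π²r³/T² = 1.26834×10^8 km³/s².
Semi-major axis of the transfer orbit: a_t = (1.030×10^6 + 1.080×10^5)/2 = 5.690×10^5 km.
Half the transfer-orbit period gives t = π√(a_t³/μ) = 1.1973×10^5 s.
Converting: 1.1973×10^5 s ÷ 3600 s/hour = 33.3 hours.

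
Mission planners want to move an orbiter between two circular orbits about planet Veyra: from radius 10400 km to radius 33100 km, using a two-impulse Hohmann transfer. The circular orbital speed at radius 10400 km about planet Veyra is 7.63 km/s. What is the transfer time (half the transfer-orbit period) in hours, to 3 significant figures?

t = 3.60 hours

From the circular-orbit relation v² = μ/r at r = 10400 km: μ = v²r = (7.63)² × 10400 = 6.05456×10^5 km³/s².
Semi-major axis of the transfer orbit: a_t = (10400 + 33100)/2 = 21750 km.
Transfer time t = π√(a_t³/μ) = π√((21750)³ / 6.05456×10^5) = 12950 s.
Converting: 12950 s ÷ 3600 s/hour = 3.60 hours.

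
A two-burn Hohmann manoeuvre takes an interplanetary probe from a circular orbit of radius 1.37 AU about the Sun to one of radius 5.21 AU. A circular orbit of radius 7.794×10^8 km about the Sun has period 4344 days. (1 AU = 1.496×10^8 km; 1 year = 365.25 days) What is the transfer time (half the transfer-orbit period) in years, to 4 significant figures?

From Kepler's third law T² = 4π²r³/μ at r = 7.794×10^8 km, T = 4344 days = 4344 × 86400 s = 3.753216×10^8 s: μ = 4π²r³/T² = 1.32689×10^11 km³/s².
In km: r₁ = 1.37 × 1.496×10^8 = 2.04952×10^8 km; r₂ = 5.21 × 1.496×10^8 = 7.79416×10^8 km.
The Hohmann ellipse has a_t = (r₁ + r₂)/2 = 4.92184×10^8 km.
Half the transfer-orbit period gives t = π√(a_t³/μ) = 9.417×10^7 s.
Converting: 9.417×10^7 s ÷ 3.15576×10^7 s/year (365.25 × 86400) = 2.984 years.

t = 2.984 years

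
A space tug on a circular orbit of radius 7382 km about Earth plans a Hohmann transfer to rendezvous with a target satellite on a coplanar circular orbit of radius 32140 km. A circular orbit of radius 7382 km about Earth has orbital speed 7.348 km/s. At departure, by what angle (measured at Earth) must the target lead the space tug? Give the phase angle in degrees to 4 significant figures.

From the circular-orbit relation v² = μ/r at r = 7382 km: μ = v²r = (7.348)² × 7382 = 3.98577×10^5 km³/s².
Transfer-ellipse semi-major axis a_t = (r₁ + r₂)/2 = (7382 + 32140)/2 = 19761 km.
Transfer time t = π√(a_t³/μ) = 13823 s.
The target's mean motion on its circular orbit is ω₂ = √(μ/r₂³) = 1.0957×10^-4 rad/s.
Angle swept by the target during transfer: ω₂·t = 1.5146 rad = 86.78°.
Arrival is 180° from departure on the ellipse, so φ = 180° − 86.78° = 93.22°.

φ = 93.22°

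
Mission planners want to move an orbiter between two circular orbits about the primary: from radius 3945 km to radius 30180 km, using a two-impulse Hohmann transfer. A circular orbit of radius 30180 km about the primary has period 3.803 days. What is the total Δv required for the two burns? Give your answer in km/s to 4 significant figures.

From Kepler's third law T² = 4π²r³/μ at r = 30180 km, T = 3.803 days = 3.803 × 86400 s = 3.285792×10^5 s: μ = 4π²r³/T² = 10051.6 km³/s².
Semi-major axis of the transfer orbit: a_t = (3945 + 30180)/2 = 17062.5 km.
At r₁ the circular-orbit speed is v₁ = √(μ/r₁) = 1.5962 km/s.
On the transfer ellipse at r₁, v² = μ(2/r − 1/a) gives v_p = √[μ(2/r₁ − 1/a_t)] = 2.1229 km/s.
First burn Δv₁ = |v_p − v₁| = 0.5267 km/s.
At r₂, v₂ = √(μ/r₂) = 0.5771 km/s.
Transfer-orbit speed at r₂: v_a = √[μ(2/r₂ − 1/a_t)] = 0.2775 km/s.
Second burn Δv₂ = |v₂ − v_a| = 0.2996 km/s.
Total Δv = Δv₁ + Δv₂ = 0.8263 km/s.

Δv = 0.8263 km/s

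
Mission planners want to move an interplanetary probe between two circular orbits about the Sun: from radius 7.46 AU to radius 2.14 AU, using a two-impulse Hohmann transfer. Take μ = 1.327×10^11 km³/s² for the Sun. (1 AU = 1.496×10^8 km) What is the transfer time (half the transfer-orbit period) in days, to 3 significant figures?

t = 1920 days

In km: r₁ = 7.46 × 1.496×10^8 = 1.116016×10^9 km; r₂ = 2.14 × 1.496×10^8 = 3.20144×10^8 km.
Transfer-ellipse semi-major axis a_t = (r₁ + r₂)/2 = (1.116016×10^9 + 3.20144×10^8)/2 = 7.1808×10^8 km.
By Kepler's third law the transfer-orbit period is T = 2π√(a_t³/μ), so t = T/2 = 1.659×10^8 s.
Converting: 1.659×10^8 s ÷ 86400 s/day = 1920 days.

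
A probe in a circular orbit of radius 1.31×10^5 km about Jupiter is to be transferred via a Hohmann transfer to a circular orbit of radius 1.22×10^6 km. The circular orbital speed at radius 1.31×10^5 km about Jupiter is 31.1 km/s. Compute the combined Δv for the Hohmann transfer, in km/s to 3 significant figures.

From the circular-orbit relation v² = μ/r at r = 1.31×10^5 km: μ = v²r = (31.1)² × 1.31×10^5 = 1.26705×10^8 km³/s².
The Hohmann ellipse has a_t = (r₁ + r₂)/2 = 6.755×10^5 km.
At r₁ the circular-orbit speed is v₁ = √(μ/r₁) = 31.10 km/s.
Transfer-orbit speed at r₁ (v² = μ(2/r − 1/a)): v_p = √[μ(2/r₁ − 1/a_t)] = 41.80 km/s.
First burn Δv₁ = |v_p − v₁| = 10.70 km/s.
Circular speed at r₂: v₂ = √(μ/r₂) = 10.191 km/s.
Transfer-orbit speed at r₂: v_a = √[μ(2/r₂ − 1/a_t)] = 4.4879 km/s.
Second burn Δv₂ = |v₂ − v_a| = 5.703 km/s.
Δv = Δv₁ + Δv₂ = 10.70 + 5.703 = 16.40 km/s.

Δv = 16.4 km/s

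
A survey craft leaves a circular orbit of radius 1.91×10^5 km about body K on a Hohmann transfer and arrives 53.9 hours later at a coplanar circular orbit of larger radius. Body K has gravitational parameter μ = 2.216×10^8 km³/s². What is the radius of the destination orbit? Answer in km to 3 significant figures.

r₂ = 1.70×10^6 km

Transfer time t = 53.9 hours = 1.9404×10^5 s, and t = π√(a_t³/μ).
So a_t = (μ t²/π²)^(1/3) = (2.216×10^8 × (1.9404×10^5)² / π²)^(1/3) = 9.4555×10^5 km.
Since a_t = (r₁ + r₂)/2, r₂ = 2a_t − r₁ = 2×9.4555×10^5 − 1.910×10^5 = 1.7001×10^6 km.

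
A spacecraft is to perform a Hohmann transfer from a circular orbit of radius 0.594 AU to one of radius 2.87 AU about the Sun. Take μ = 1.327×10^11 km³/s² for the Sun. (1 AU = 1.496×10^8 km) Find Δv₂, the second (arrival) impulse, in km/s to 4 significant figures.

Δv₂ = 7.285 km/s

In km: r₁ = 0.594 × 1.496×10^8 = 8.88624×10^7 km; r₂ = 2.87 × 1.496×10^8 = 4.29352×10^8 km.
Transfer-ellipse semi-major axis a_t = (r₁ + r₂)/2 = (8.88624×10^7 + 4.29352×10^8)/2 = 2.591072×10^8 km.
Circular speed at r = 4.29352×10^8 km: v_c = √(μ/r) = 17.5804 km/s.
Transfer-orbit speed at the same r (vis-viva, a = a_t): v_t = √[μ(2/r − 1/a_t)] = 10.2955 km/s.
Δv₂ = |v_t − v_c| = |10.2955 − 17.5804| = 7.285 km/s.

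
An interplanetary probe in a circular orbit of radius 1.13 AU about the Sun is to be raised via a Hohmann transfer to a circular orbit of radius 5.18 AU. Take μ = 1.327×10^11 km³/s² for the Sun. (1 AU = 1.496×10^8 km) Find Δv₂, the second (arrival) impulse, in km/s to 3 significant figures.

In km: r₁ = 1.13 × 1.496×10^8 = 1.69048×10^8 km; r₂ = 5.18 × 1.496×10^8 = 7.74928×10^8 km.
Semi-major axis of the transfer orbit: a_t = (1.69048×10^8 + 7.74928×10^8)/2 = 4.71988×10^8 km.
Circular speed at r = 7.74928×10^8 km: v_c = √(μ/r) = 13.0859 km/s.
Vis-viva on the transfer ellipse at r = 7.74928×10^8 km gives v_t = √[μ(2/r − 1/a_t)] = 7.83149 km/s.
Δv₂ = |v_t − v_c| = |7.83149 − 13.0859| = 5.254 km/s.

Δv₂ = 5.25 km/s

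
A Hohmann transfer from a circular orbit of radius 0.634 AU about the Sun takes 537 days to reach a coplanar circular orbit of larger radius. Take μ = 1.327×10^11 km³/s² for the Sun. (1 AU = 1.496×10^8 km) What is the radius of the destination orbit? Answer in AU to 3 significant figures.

In km: r₁ = 0.634 × 1.496×10^8 = 9.48464×10^7 km.
Transfer time t = 537 days = 4.63968×10^7 s, and t = π√(a_t³/μ).
So a_t = (μ t²/π²)^(1/3) = (1.327×10^11 × (4.63968×10^7)² / π²)^(1/3) = 3.0703×10^8 km.
Since a_t = (r₁ + r₂)/2, r₂ = 2a_t − r₁ = 2×3.0703×10^8 − 9.48464×10^7 = 5.192136×10^8 km.
In AU: r₂ = 5.192136×10^8 / 1.496×10^8 = 3.47 AU.

r₂ = 3.47 AU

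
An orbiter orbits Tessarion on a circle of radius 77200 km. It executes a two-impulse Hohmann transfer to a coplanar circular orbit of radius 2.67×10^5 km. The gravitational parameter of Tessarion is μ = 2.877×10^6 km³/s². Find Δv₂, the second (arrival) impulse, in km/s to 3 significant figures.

Δv₂ = 1.08 km/s

Transfer-ellipse semi-major axis a_t = (r₁ + r₂)/2 = (77200 + 2.670×10^5)/2 = 1.721×10^5 km.
On the circular orbit at r = 2.670×10^5 km, v_c = √(μ/r) = 3.283 km/s.
Transfer-orbit speed at the same r (vis-viva, a = a_t): v_t = √[μ(2/r − 1/a_t)] = 2.199 km/s.
Δv₂ = |v_t − v_c| = |2.199 − 3.283| = 1.084 km/s.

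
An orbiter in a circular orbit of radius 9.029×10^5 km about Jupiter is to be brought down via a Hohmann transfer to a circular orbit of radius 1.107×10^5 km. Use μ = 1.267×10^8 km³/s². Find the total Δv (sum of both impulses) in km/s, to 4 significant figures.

Δv = 17.63 km/s

The Hohmann ellipse has a_t = (r₁ + r₂)/2 = 5.068×10^5 km.
At r₁ the circular-orbit speed is v₁ = √(μ/r₁) = 11.846 km/s.
Transfer-orbit speed at r₁ (vis-viva): v_a = √[μ(2/r₁ − 1/a_t)] = 5.5364 km/s.
First burn Δv₁ = |v_a − v₁| = 6.3096 km/s.
At r₂, v₂ = √(μ/r₂) = 33.831 km/s.
Transfer-orbit speed at r₂: v_p = √[μ(2/r₂ − 1/a_t)] = 45.156 km/s.
Second burn Δv₂ = |v₂ − v_p| = 11.325 km/s.
Δv = Δv₁ + Δv₂ = 6.3096 + 11.325 = 17.63 km/s.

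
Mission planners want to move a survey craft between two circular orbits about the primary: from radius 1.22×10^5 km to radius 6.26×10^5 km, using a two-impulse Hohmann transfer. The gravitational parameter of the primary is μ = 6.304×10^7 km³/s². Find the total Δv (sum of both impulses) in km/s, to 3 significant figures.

Δv = 11.0 km/s

Semi-major axis of the transfer orbit: a_t = (1.220×10^5 + 6.260×10^5)/2 = 3.740×10^5 km.
At r₁ the circular-orbit speed is v₁ = √(μ/r₁) = 22.732 km/s.
On the transfer ellipse at r₁, v² = μ(2/r − 1/a) gives v_p = √[μ(2/r₁ − 1/a_t)] = 29.409 km/s.
First burn Δv₁ = |v_p − v₁| = 6.677 km/s.
At r₂, v₂ = √(μ/r₂) = 10.0351 km/s.
Transfer-orbit speed at r₂: v_a = √[μ(2/r₂ − 1/a_t)] = 5.73146 km/s.
Second burn Δv₂ = |v₂ − v_a| = 4.304 km/s.
Δv = Δv₁ + Δv₂ = 6.677 + 4.304 = 10.98 km/s.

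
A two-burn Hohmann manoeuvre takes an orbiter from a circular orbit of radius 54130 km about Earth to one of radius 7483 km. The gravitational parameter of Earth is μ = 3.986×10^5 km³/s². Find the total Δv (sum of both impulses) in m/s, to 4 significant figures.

Δv = 3752 m/s

Transfer-ellipse semi-major axis a_t = (r₁ + r₂)/2 = (54130 + 7483)/2 = 30806.5 km.
At r₁ the circular-orbit speed is v₁ = √(μ/r₁) = 2.7136 km/s.
On the transfer ellipse at r₁, vis-viva equation gives v_a = √[μ(2/r₁ − 1/a_t)] = 1.3374 km/s.
First burn Δv₁ = |v_a − v₁| = 1.376 km/s.
Circular speed at r₂: v₂ = √(μ/r₂) = 7.2985 km/s.
Transfer-orbit speed at r₂: v_p = √[μ(2/r₂ − 1/a_t)] = 9.6745 km/s.
Second burn Δv₂ = |v₂ − v_p| = 2.376 km/s.
Total Δv = Δv₁ + Δv₂ = 3.752 km/s.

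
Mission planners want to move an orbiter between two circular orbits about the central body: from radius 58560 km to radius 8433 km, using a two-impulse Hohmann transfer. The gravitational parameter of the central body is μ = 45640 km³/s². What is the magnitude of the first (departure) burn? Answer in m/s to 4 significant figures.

Δv₁ = 439.9 m/s

Semi-major axis of the transfer orbit: a_t = (58560 + 8433)/2 = 33496.5 km.
On the circular orbit at r = 58560 km, v_c = √(μ/r) = 0.88282 km/s.
Transfer-orbit speed at the same r (vis-viva, a = a_t): v_t = √[μ(2/r − 1/a_t)] = 0.44296 km/s.
Δv₁ = |v_t − v_c| = |0.44296 − 0.88282| = 0.4399 km/s.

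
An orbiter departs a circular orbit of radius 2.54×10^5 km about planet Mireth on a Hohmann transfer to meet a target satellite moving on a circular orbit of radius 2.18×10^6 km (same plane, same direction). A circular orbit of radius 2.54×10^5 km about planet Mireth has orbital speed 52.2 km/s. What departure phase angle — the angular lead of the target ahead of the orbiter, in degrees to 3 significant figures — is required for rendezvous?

φ = 105°

From the circular-orbit relation v² = μ/r at r = 2.54×10^5 km: μ = v²r = (52.2)² × 2.54×10^5 = 6.92109×10^8 km³/s².
Semi-major axis of the transfer orbit: a_t = (2.540×10^5 + 2.180×10^6)/2 = 1.217×10^6 km.
Transfer time t = π√(a_t³/μ) = 1.6032×10^5 s.
The target's mean motion on its circular orbit is ω₂ = √(μ/r₂³) = 8.1734×10^-6 rad/s.
Angle swept by the target during transfer: ω₂·t = 1.3104 rad = 75.08°.
The orbiter traverses 180° on the transfer ellipse, so the target must lead by 180° − 75.08° = 105°.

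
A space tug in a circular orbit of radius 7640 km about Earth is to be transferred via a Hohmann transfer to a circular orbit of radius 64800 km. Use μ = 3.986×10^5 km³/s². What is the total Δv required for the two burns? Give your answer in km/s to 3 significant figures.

Δv = 3.78 km/s

The Hohmann ellipse has a_t = (r₁ + r₂)/2 = 36220 km.
Circular speed at r₁: v₁ = √(μ/r₁) = √(3.986×10^5/7640) = 7.223 km/s.
Transfer-orbit speed at r₁ (vis-viva equation): v_p = √[μ(2/r₁ − 1/a_t)] = 9.661 km/s.
First burn Δv₁ = |v_p − v₁| = 2.438 km/s.
At r₂, v₂ = √(μ/r₂) = 2.480 km/s.
Transfer-orbit speed at r₂: v_a = √[μ(2/r₂ − 1/a_t)] = 1.139 km/s.
Second burn Δv₂ = |v₂ − v_a| = 1.341 km/s.
Δv = Δv₁ + Δv₂ = 2.438 + 1.341 = 3.779 km/s.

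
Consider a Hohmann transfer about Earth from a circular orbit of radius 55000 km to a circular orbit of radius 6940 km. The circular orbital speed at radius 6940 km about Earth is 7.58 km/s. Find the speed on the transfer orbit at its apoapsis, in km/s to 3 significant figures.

From the circular-orbit relation v² = μ/r at r = 6940 km: μ = v²r = (7.58)² × 6940 = 3.98747×10^5 km³/s².
Transfer-ellipse semi-major axis a_t = (r₁ + r₂)/2 = (55000 + 6940)/2 = 30970 km.
At apoapsis, r = 55000 km.
From the vis-viva equation, v = √[μ(2/r − 1/a_t)] = 1.275 km/s.

v = 1.27 km/s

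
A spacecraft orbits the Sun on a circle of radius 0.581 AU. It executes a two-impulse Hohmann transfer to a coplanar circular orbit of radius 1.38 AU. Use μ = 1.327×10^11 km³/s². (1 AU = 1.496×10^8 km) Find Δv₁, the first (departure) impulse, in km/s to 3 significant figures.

Δv₁ = 7.28 km/s

In km: r₁ = 0.581 × 1.496×10^8 = 8.69176×10^7 km; r₂ = 1.38 × 1.496×10^8 = 2.06448×10^8 km.
Transfer-ellipse semi-major axis a_t = (r₁ + r₂)/2 = (8.69176×10^7 + 2.06448×10^8)/2 = 1.466828×10^8 km.
On the circular orbit at r = 8.69176×10^7 km, v_c = √(μ/r) = 39.073 km/s.
Vis-viva on the transfer ellipse at r = 8.69176×10^7 km gives v_t = √[μ(2/r − 1/a_t)] = 46.355 km/s.
Δv₁ = |v_t − v_c| = |46.355 − 39.073| = 7.282 km/s.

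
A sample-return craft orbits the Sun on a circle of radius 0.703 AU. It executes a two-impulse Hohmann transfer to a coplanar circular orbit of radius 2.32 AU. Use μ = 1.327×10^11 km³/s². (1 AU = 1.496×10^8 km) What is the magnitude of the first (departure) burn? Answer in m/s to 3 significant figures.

In km: r₁ = 0.703 × 1.496×10^8 = 1.051688×10^8 km; r₂ = 2.32 × 1.496×10^8 = 3.47072×10^8 km.
Semi-major axis of the transfer orbit: a_t = (1.051688×10^8 + 3.47072×10^8)/2 = 2.261204×10^8 km.
On the circular orbit at r = 1.051688×10^8 km, v_c = √(μ/r) = 35.522 km/s.
Vis-viva on the transfer ellipse at r = 1.051688×10^8 km gives v_t = √[μ(2/r − 1/a_t)] = 44.008 km/s.
Δv₁ = |v_t − v_c| = |44.008 − 35.522| = 8.486 km/s.

Δv₁ = 8490 m/s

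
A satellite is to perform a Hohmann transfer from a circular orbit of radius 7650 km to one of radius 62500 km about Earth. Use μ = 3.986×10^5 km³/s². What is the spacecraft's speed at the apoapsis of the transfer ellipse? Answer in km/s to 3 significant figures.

v = 1.18 km/s

Transfer-ellipse semi-major axis a_t = (r₁ + r₂)/2 = (7650 + 62500)/2 = 35075 km.
The apoapsis of the transfer ellipse is at r = 62500 km.
Applying v² = μ(2/r − 1/a_t): v = 1.179 km/s.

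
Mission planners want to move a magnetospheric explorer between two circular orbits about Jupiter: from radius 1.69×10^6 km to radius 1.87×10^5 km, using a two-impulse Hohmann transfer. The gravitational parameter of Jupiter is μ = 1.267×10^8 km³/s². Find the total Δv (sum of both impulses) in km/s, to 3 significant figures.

The Hohmann ellipse has a_t = (r₁ + r₂)/2 = 9.385×10^5 km.
Circular speed at r₁: v₁ = √(μ/r₁) = √(1.267×10^8/1.690×10^6) = 8.659 km/s.
Transfer-orbit speed at r₁ (vis-viva equation): v_a = √[μ(2/r₁ − 1/a_t)] = 3.865 km/s.
First burn Δv₁ = |v_a − v₁| = 4.794 km/s.
Circular speed at r₂: v₂ = √(μ/r₂) = 26.03 km/s.
Transfer-orbit speed at r₂: v_p = √[μ(2/r₂ − 1/a_t)] = 34.93 km/s.
Second burn Δv₂ = |v₂ − v_p| = 8.900 km/s.
Δv = Δv₁ + Δv₂ = 4.794 + 8.900 = 13.69 km/s.

Δv = 13.7 km/s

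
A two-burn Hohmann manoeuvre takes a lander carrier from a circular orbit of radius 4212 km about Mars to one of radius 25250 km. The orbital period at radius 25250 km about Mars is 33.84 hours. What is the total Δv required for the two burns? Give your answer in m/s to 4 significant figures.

Δv = 1592 m/s

From Kepler's third law T² = 4π²r³/μ at r = 25250 km, T = 33.84 hours = 33.84 × 3600 s = 1.21824×10^5 s: μ = 4π²r³/T² = 42823.1 km³/s².
Transfer-ellipse semi-major axis a_t = (r₁ + r₂)/2 = (4212 + 25250)/2 = 14731 km.
Circular speed at r₁: v₁ = √(μ/r₁) = √(42823.1/4212) = 3.189 km/s.
On the transfer ellipse at r₁, vis-viva gives v_p = √[μ(2/r₁ − 1/a_t)] = 4.175 km/s.
First burn Δv₁ = |v_p − v₁| = 0.9860 km/s.
Circular speed at r₂: v₂ = √(μ/r₂) = 1.3023 km/s.
Transfer-orbit speed at r₂: v_a = √[μ(2/r₂ − 1/a_t)] = 0.69636 km/s.
Second burn Δv₂ = |v₂ − v_a| = 0.6059 km/s.
Δv = Δv₁ + Δv₂ = 0.9860 + 0.6059 = 1.592 km/s.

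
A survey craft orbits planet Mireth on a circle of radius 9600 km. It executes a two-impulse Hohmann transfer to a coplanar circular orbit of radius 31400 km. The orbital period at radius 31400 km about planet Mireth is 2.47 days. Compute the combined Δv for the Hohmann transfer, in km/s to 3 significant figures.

From Kepler's third law T² = 4π²r³/μ at r = 31400 km, T = 2.47 days = 2.47 × 86400 s = 2.13408×10^5 s: μ = 4π²r³/T² = 26836.6 km³/s².
Semi-major axis of the transfer orbit: a_t = (9600 + 31400)/2 = 20500 km.
Circular speed at r₁: v₁ = √(μ/r₁) = √(26836.6/9600) = 1.6720 km/s.
On the transfer ellipse at r₁, vis-viva equation gives v_p = √[μ(2/r₁ − 1/a_t)] = 2.0693 km/s.
First burn Δv₁ = |v_p − v₁| = 0.3973 km/s.
Circular speed at r₂: v₂ = √(μ/r₂) = 0.92448 km/s.
Transfer-orbit speed at r₂: v_a = √[μ(2/r₂ − 1/a_t)] = 0.63264 km/s.
Second burn Δv₂ = |v₂ − v_a| = 0.2918 km/s.
Δv = Δv₁ + Δv₂ = 0.3973 + 0.2918 = 0.6891 km/s.

Δv = 0.689 km/s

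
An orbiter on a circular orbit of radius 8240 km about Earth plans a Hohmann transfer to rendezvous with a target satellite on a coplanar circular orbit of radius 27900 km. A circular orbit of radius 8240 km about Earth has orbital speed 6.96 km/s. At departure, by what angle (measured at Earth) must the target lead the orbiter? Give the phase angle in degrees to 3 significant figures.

φ = 86.2°

From the circular-orbit relation v² = μ/r at r = 8240 km: μ = v²r = (6.96)² × 8240 = 3.99159×10^5 km³/s².
Transfer-ellipse semi-major axis a_t = (r₁ + r₂)/2 = (8240 + 27900)/2 = 18070 km.
Transfer time t = π√(a_t³/μ) = 12078.5 s.
Target angular speed ω₂ = √(μ/r₂³) = 1.35571×10^-4 rad/s.
Angle swept by the target during transfer: ω₂·t = 1.6375 rad = 93.82°.
Arrival is 180° from departure on the ellipse, so φ = 180° − 93.82° = 86.2°.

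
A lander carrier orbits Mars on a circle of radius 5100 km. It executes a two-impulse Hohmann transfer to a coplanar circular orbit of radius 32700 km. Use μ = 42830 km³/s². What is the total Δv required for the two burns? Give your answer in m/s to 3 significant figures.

Δv = 1460 m/s

The Hohmann ellipse has a_t = (r₁ + r₂)/2 = 18900 km.
At r₁ the circular-orbit speed is v₁ = √(μ/r₁) = 2.8979 km/s.
On the transfer ellipse at r₁, vis-viva equation gives v_p = √[μ(2/r₁ − 1/a_t)] = 3.8118 km/s.
First burn Δv₁ = |v_p − v₁| = 0.9139 km/s.
At r₂, v₂ = √(μ/r₂) = 1.1445 km/s.
Transfer-orbit speed at r₂: v_a = √[μ(2/r₂ − 1/a_t)] = 0.59450 km/s.
Second burn Δv₂ = |v₂ − v_a| = 0.5500 km/s.
Δv = Δv₁ + Δv₂ = 0.9139 + 0.5500 = 1.464 km/s.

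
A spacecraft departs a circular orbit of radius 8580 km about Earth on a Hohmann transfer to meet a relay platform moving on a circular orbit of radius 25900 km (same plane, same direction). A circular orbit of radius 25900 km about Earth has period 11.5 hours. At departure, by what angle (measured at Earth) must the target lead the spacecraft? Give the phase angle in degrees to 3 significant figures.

φ = 82.2°

From Kepler's third law T² = 4π²r³/μ at r = 25900 km, T = 11.5 hours = 11.5 × 3600 s = 41400 s: μ = 4π²r³/T² = 4.00183×10^5 km³/s².
The Hohmann ellipse has a_t = (r₁ + r₂)/2 = 17240 km.
The half-period of the transfer ellipse is t = π√(a_t³/μ) = 11241.56 s.
The target's mean motion on its circular orbit is ω₂ = √(μ/r₂³) = 1.517678×10^-4 rad/s.
Angle swept by the target during transfer: ω₂·t = 1.70611 rad = 97.753°.
Arrival is 180° from departure on the ellipse, so φ = 180° − 97.753° = 82.2°.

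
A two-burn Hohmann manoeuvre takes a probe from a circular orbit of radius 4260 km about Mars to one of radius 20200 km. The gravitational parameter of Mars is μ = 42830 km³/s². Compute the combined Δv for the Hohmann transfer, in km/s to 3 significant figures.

Transfer-ellipse semi-major axis a_t = (r₁ + r₂)/2 = (4260 + 20200)/2 = 12230 km.
At r₁ the circular-orbit speed is v₁ = √(μ/r₁) = 3.1708 km/s.
Transfer-orbit speed at r₁ (vis-viva): v_p = √[μ(2/r₁ − 1/a_t)] = 4.0750 km/s.
First burn Δv₁ = |v_p − v₁| = 0.9042 km/s.
At r₂, v₂ = √(μ/r₂) = 1.4561 km/s.
Transfer-orbit speed at r₂: v_a = √[μ(2/r₂ − 1/a_t)] = 0.85939 km/s.
Second burn Δv₂ = |v₂ − v_a| = 0.5967 km/s.
Total Δv = Δv₁ + Δv₂ = 1.501 km/s.

Δv = 1.50 km/s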